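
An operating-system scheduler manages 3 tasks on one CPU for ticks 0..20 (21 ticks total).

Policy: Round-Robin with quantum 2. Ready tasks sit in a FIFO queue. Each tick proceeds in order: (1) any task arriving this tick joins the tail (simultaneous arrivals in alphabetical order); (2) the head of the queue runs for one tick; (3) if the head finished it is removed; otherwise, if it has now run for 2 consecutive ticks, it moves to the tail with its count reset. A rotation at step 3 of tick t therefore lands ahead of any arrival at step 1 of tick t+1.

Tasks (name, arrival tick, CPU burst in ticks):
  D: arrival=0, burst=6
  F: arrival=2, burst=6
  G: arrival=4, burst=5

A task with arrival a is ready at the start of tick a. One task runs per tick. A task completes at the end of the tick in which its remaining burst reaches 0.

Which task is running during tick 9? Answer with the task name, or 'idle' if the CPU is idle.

t=0: queue=[D] q_used=0 → run D
t=1: queue=[D] q_used=1 → run D
t=2: queue=[D,F] q_used=0 → run D
t=3: queue=[D,F] q_used=1 → run D
t=4: queue=[F,D,G] q_used=0 → run F
t=5: queue=[F,D,G] q_used=1 → run F
t=6: queue=[D,G,F] q_used=0 → run D
t=7: queue=[D,G,F] q_used=1 → run D
t=8: queue=[G,F] q_used=0 → run G
t=9: queue=[G,F] q_used=1 → run G
t=10: queue=[F,G] q_used=0 → run F
t=11: queue=[F,G] q_used=1 → run F
t=12: queue=[G,F] q_used=0 → run G
t=13: queue=[G,F] q_used=1 → run G
t=14: queue=[F,G] q_used=0 → run F
t=15: queue=[F,G] q_used=1 → run F
t=16: queue=[G] q_used=0 → run G
t=17: (idle)
t=18: (idle)
t=19: (idle)
t=20: (idle)

running at tick 9 = G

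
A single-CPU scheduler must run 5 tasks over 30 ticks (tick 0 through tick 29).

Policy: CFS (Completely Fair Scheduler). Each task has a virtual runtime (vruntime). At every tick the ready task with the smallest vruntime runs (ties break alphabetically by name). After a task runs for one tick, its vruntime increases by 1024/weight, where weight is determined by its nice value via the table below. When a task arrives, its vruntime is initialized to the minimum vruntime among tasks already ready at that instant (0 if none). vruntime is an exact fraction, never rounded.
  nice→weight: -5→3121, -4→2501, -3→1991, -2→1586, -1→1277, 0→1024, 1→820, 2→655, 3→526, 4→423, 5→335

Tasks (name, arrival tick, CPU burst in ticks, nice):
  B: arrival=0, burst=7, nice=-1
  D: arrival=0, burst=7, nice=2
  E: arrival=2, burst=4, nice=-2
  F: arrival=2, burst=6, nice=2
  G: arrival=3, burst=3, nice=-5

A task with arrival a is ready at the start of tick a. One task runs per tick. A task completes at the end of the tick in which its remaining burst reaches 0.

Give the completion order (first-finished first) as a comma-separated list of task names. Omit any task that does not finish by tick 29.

t=0: vr[B=0 D=0] → run B
t=1: vr[B=1024/1277 D=0] → run D
t=2: vr[B=1024/1277 D=1024/655 E=1024/1277 F=1024/1277] → run B
t=3: vr[B=2048/1277 D=1024/655 E=1024/1277 F=1024/1277 G=1024/1277] → run E
t=4: vr[B=2048/1277 D=1024/655 E=1465856/1012661 F=1024/1277 G=1024/1277] → run F
t=5: vr[B=2048/1277 D=1024/655 E=1465856/1012661 F=1978368/836435 G=1024/1277] → run G
t=6: vr[B=2048/1277 D=1024/655 E=1465856/1012661 F=1978368/836435 G=4503552/3985517] → run G
t=7: vr[B=2048/1277 D=1024/655 E=1465856/1012661 F=1978368/836435 G=5811200/3985517] → run E
t=8: vr[B=2048/1277 D=1024/655 E=2119680/1012661 F=1978368/836435 G=5811200/3985517] → run G
t=9: vr[B=2048/1277 D=1024/655 E=2119680/1012661 F=1978368/836435] → run D
t=10: vr[B=2048/1277 D=2048/655 E=2119680/1012661 F=1978368/836435] → run B
t=11: vr[B=3072/1277 D=2048/655 E=2119680/1012661 F=1978368/836435] → run E
t=12: vr[B=3072/1277 D=2048/655 E=2773504/1012661 F=1978368/836435] → run F
t=13: vr[B=3072/1277 D=2048/655 E=2773504/1012661 F=3286016/836435] → run B
t=14: vr[B=4096/1277 D=2048/655 E=2773504/1012661 F=3286016/836435] → run E
t=15: vr[B=4096/1277 D=2048/655 F=3286016/836435] → run D
t=16: vr[B=4096/1277 D=3072/655 F=3286016/836435] → run B
t=17: vr[B=5120/1277 D=3072/655 F=3286016/836435] → run F
t=18: vr[B=5120/1277 D=3072/655 F=4593664/836435] → run B
t=19: vr[B=6144/1277 D=3072/655 F=4593664/836435] → run D
t=20: vr[B=6144/1277 D=4096/655 F=4593664/836435] → run B
t=21: vr[D=4096/655 F=4593664/836435] → run F
t=22: vr[D=4096/655 F=5901312/836435] → run D
t=23: vr[D=1024/131 F=5901312/836435] → run F
t=24: vr[D=1024/131 F=1441792/167287] → run D
t=25: vr[D=6144/655 F=1441792/167287] → run F
t=26: vr[D=6144/655] → run D
t=27: (idle)
t=28: (idle)
t=29: (idle)

completion order = G, E, B, F, D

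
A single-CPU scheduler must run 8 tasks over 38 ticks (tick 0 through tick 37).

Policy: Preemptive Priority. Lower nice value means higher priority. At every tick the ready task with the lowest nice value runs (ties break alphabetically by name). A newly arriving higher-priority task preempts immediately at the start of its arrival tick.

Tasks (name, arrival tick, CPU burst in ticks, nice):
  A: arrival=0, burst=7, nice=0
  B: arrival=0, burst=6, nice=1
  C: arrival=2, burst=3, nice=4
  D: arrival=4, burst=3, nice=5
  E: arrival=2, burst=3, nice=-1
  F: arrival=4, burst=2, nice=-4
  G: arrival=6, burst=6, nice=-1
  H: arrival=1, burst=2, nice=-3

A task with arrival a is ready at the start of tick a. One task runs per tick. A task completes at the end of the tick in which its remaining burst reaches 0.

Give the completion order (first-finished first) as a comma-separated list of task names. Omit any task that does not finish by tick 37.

completion order = H, F, E, G, A, B, C, D

t=0: ready={A,B} → run A
t=1: ready={A,B,H} → run H
t=2: ready={A,B,C,E,H} → run H
t=3: ready={A,B,C,E} → run E
t=4: ready={A,B,C,D,E,F} → run F
t=5: ready={A,B,C,D,E,F} → run F
t=6: ready={A,B,C,D,E,G} → run E
t=7: ready={A,B,C,D,E,G} → run E
t=8: ready={A,B,C,D,G} → run G
t=9: ready={A,B,C,D,G} → run G
t=10: ready={A,B,C,D,G} → run G
t=11: ready={A,B,C,D,G} → run G
t=12: ready={A,B,C,D,G} → run G
t=13: ready={A,B,C,D,G} → run G
t=14: ready={A,B,C,D} → run A
t=15: ready={A,B,C,D} → run A
t=16: ready={A,B,C,D} → run A
t=17: ready={A,B,C,D} → run A
t=18: ready={A,B,C,D} → run A
t=19: ready={A,B,C,D} → run A
t=20: ready={B,C,D} → run B
t=21: ready={B,C,D} → run B
t=22: ready={B,C,D} → run B
t=23: ready={B,C,D} → run B
t=24: ready={B,C,D} → run B
t=25: ready={B,C,D} → run B
t=26: ready={C,D} → run C
t=27: ready={C,D} → run C
t=28: ready={C,D} → run C
t=29: ready={D} → run D
t=30: ready={D} → run D
t=31: ready={D} → run D
t=32: (idle)
t=33: (idle)
t=34: (idle)
t=35: (idle)
t=36: (idle)
t=37: (idle)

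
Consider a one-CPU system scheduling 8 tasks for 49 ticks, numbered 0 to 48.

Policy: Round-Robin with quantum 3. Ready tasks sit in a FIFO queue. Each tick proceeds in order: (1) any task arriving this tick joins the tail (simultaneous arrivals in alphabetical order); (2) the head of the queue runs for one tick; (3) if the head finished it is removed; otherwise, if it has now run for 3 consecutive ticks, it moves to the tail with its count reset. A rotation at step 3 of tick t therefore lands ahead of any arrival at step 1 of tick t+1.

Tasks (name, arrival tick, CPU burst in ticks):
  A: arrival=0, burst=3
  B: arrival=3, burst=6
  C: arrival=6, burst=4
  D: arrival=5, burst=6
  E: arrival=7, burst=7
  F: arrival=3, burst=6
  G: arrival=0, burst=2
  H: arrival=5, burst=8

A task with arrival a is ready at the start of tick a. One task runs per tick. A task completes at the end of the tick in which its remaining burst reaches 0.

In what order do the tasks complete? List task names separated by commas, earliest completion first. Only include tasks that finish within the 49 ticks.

completion order = A, G, B, F, D, C, H, E

t=0: queue=[A,G] q_used=0 → run A
t=1: queue=[A,G] q_used=1 → run A
t=2: queue=[A,G] q_used=2 → run A
t=3: queue=[G,B,F] q_used=0 → run G
t=4: queue=[G,B,F] q_used=1 → run G
t=5: queue=[B,F,D,H] q_used=0 → run B
t=6: queue=[B,F,D,H,C] q_used=1 → run B
t=7: queue=[B,F,D,H,C,E] q_used=2 → run B
t=8: queue=[F,D,H,C,E,B] q_used=0 → run F
t=9: queue=[F,D,H,C,E,B] q_used=1 → run F
t=10: queue=[F,D,H,C,E,B] q_used=2 → run F
t=11: queue=[D,H,C,E,B,F] q_used=0 → run D
t=12: queue=[D,H,C,E,B,F] q_used=1 → run D
t=13: queue=[D,H,C,E,B,F] q_used=2 → run D
t=14: queue=[H,C,E,B,F,D] q_used=0 → run H
t=15: queue=[H,C,E,B,F,D] q_used=1 → run H
t=16: queue=[H,C,E,B,F,D] q_used=2 → run H
t=17: queue=[C,E,B,F,D,H] q_used=0 → run C
t=18: queue=[C,E,B,F,D,H] q_used=1 → run C
t=19: queue=[C,E,B,F,D,H] q_used=2 → run C
t=20: queue=[E,B,F,D,H,C] q_used=0 → run E
t=21: queue=[E,B,F,D,H,C] q_used=1 → run E
t=22: queue=[E,B,F,D,H,C] q_used=2 → run E
t=23: queue=[B,F,D,H,C,E] q_used=0 → run B
t=24: queue=[B,F,D,H,C,E] q_used=1 → run B
t=25: queue=[B,F,D,H,C,E] q_used=2 → run B
t=26: queue=[F,D,H,C,E] q_used=0 → run F
t=27: queue=[F,D,H,C,E] q_used=1 → run F
t=28: queue=[F,D,H,C,E] q_used=2 → run F
t=29: queue=[D,H,C,E] q_used=0 → run D
t=30: queue=[D,H,C,E] q_used=1 → run D
t=31: queue=[D,H,C,E] q_used=2 → run D
t=32: queue=[H,C,E] q_used=0 → run H
t=33: queue=[H,C,E] q_used=1 → run H
t=34: queue=[H,C,E] q_used=2 → run H
t=35: queue=[C,E,H] q_used=0 → run C
t=36: queue=[E,H] q_used=0 → run E
t=37: queue=[E,H] q_used=1 → run E
t=38: queue=[E,H] q_used=2 → run E
t=39: queue=[H,E] q_used=0 → run H
t=40: queue=[H,E] q_used=1 → run H
t=41: queue=[E] q_used=0 → run E
t=42: (idle)
t=43: (idle)
t=44: (idle)
t=45: (idle)
t=46: (idle)
t=47: (idle)
t=48: (idle)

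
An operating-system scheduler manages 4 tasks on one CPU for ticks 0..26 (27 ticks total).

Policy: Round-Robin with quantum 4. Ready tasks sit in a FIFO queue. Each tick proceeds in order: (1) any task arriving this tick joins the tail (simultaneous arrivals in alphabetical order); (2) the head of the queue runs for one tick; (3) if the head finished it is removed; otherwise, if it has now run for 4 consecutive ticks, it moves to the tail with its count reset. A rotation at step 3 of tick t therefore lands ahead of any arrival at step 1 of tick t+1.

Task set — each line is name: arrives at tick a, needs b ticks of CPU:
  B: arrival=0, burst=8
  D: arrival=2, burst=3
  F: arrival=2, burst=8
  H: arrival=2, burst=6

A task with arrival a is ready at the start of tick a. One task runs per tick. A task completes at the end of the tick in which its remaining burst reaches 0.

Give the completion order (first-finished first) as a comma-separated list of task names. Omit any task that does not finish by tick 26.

t=0: queue=[B] q_used=0 → run B
t=1: queue=[B] q_used=1 → run B
t=2: queue=[B,D,F,H] q_used=2 → run B
t=3: queue=[B,D,F,H] q_used=3 → run B
t=4: queue=[D,F,H,B] q_used=0 → run D
t=5: queue=[D,F,H,B] q_used=1 → run D
t=6: queue=[D,F,H,B] q_used=2 → run D
t=7: queue=[F,H,B] q_used=0 → run F
t=8: queue=[F,H,B] q_used=1 → run F
t=9: queue=[F,H,B] q_used=2 → run F
t=10: queue=[F,H,B] q_used=3 → run F
t=11: queue=[H,B,F] q_used=0 → run H
t=12: queue=[H,B,F] q_used=1 → run H
t=13: queue=[H,B,F] q_used=2 → run H
t=14: queue=[H,B,F] q_used=3 → run H
t=15: queue=[B,F,H] q_used=0 → run B
t=16: queue=[B,F,H] q_used=1 → run B
t=17: queue=[B,F,H] q_used=2 → run B
t=18: queue=[B,F,H] q_used=3 → run B
t=19: queue=[F,H] q_used=0 → run F
t=20: queue=[F,H] q_used=1 → run F
t=21: queue=[F,H] q_used=2 → run F
t=22: queue=[F,H] q_used=3 → run F
t=23: queue=[H] q_used=0 → run H
t=24: queue=[H] q_used=1 → run H
t=25: (idle)
t=26: (idle)

completion order = D, B, F, H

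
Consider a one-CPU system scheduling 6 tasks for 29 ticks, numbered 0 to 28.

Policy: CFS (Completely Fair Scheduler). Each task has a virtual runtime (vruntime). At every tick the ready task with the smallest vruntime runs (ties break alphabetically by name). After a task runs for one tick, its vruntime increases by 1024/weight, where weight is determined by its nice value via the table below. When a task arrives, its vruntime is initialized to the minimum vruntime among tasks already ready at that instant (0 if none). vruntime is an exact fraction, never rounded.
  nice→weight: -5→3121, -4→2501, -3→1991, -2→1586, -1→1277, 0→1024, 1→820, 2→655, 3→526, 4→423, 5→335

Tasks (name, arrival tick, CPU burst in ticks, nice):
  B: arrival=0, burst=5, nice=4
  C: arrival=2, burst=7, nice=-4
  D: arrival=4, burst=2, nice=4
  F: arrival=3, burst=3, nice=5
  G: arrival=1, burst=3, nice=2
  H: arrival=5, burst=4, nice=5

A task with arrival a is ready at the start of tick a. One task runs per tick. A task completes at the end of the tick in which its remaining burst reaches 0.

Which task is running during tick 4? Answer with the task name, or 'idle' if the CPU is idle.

running at tick 4 = D

t=0: vr[B=0] → run B
t=1: vr[B=1024/423 G=1024/423] → run B
t=2: vr[B=2048/423 C=1024/423 G=1024/423] → run C
t=3: vr[B=2048/423 C=2994176/1057923 F=1024/423 G=1024/423] → run F
t=4: vr[B=2048/423 C=2994176/1057923 D=1024/423 F=776192/141705 G=1024/423] → run D
t=5: vr[B=2048/423 C=2994176/1057923 D=2048/423 F=776192/141705 G=1024/423 H=1024/423] → run G
t=6: vr[B=2048/423 C=2994176/1057923 D=2048/423 F=776192/141705 G=1103872/277065 H=1024/423] → run H
t=7: vr[B=2048/423 C=2994176/1057923 D=2048/423 F=776192/141705 G=1103872/277065 H=776192/141705] → run C
t=8: vr[B=2048/423 C=3427328/1057923 D=2048/423 F=776192/141705 G=1103872/277065 H=776192/141705] → run C
t=9: vr[B=2048/423 C=3860480/1057923 D=2048/423 F=776192/141705 G=1103872/277065 H=776192/141705] → run C
t=10: vr[B=2048/423 C=4293632/1057923 D=2048/423 F=776192/141705 G=1103872/277065 H=776192/141705] → run G
t=11: vr[B=2048/423 C=4293632/1057923 D=2048/423 F=776192/141705 G=1537024/277065 H=776192/141705] → run C
t=12: vr[B=2048/423 C=4726784/1057923 D=2048/423 F=776192/141705 G=1537024/277065 H=776192/141705] → run C
t=13: vr[B=2048/423 C=5159936/1057923 D=2048/423 F=776192/141705 G=1537024/277065 H=776192/141705] → run B
t=14: vr[B=1024/141 C=5159936/1057923 D=2048/423 F=776192/141705 G=1537024/277065 H=776192/141705] → run D
t=15: vr[B=1024/141 C=5159936/1057923 F=776192/141705 G=1537024/277065 H=776192/141705] → run C
t=16: vr[B=1024/141 F=776192/141705 G=1537024/277065 H=776192/141705] → run F
t=17: vr[B=1024/141 F=1209344/141705 G=1537024/277065 H=776192/141705] → run H
t=18: vr[B=1024/141 F=1209344/141705 G=1537024/277065 H=1209344/141705] → run G
t=19: vr[B=1024/141 F=1209344/141705 H=1209344/141705] → run B
t=20: vr[B=4096/423 F=1209344/141705 H=1209344/141705] → run F
t=21: vr[B=4096/423 H=1209344/141705] → run H
t=22: vr[B=4096/423 H=1642496/141705] → run B
t=23: vr[H=1642496/141705] → run H
t=24: (idle)
t=25: (idle)
t=26: (idle)
t=27: (idle)
t=28: (idle)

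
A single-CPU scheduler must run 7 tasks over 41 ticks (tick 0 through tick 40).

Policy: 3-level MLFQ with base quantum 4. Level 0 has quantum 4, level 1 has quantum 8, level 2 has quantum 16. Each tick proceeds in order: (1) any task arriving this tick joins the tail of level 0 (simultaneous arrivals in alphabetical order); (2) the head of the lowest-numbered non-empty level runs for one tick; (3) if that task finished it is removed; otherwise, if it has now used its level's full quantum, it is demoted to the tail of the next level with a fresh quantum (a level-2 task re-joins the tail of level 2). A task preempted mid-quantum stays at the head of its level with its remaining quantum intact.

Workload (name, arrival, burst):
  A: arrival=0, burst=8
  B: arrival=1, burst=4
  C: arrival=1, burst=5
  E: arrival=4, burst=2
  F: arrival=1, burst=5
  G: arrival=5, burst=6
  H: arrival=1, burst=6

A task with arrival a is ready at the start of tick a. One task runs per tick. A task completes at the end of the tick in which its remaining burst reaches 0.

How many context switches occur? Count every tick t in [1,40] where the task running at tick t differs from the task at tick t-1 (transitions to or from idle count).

t=0: L0/L1/L2 = A/-/- → run A
t=1: L0/L1/L2 = ABCFH/-/- → run A
t=2: L0/L1/L2 = ABCFH/-/- → run A
t=3: L0/L1/L2 = ABCFH/-/- → run A
t=4: L0/L1/L2 = BCFHE/A/- → run B
t=5: L0/L1/L2 = BCFHEG/A/- → run B
t=6: L0/L1/L2 = BCFHEG/A/- → run B
t=7: L0/L1/L2 = BCFHEG/A/- → run B
t=8: L0/L1/L2 = CFHEG/A/- → run C
t=9: L0/L1/L2 = CFHEG/A/- → run C
t=10: L0/L1/L2 = CFHEG/A/- → run C
t=11: L0/L1/L2 = CFHEG/A/- → run C
t=12: L0/L1/L2 = FHEG/AC/- → run F
t=13: L0/L1/L2 = FHEG/AC/- → run F
t=14: L0/L1/L2 = FHEG/AC/- → run F
t=15: L0/L1/L2 = FHEG/AC/- → run F
t=16: L0/L1/L2 = HEG/ACF/- → run H
t=17: L0/L1/L2 = HEG/ACF/- → run H
t=18: L0/L1/L2 = HEG/ACF/- → run H
t=19: L0/L1/L2 = HEG/ACF/- → run H
t=20: L0/L1/L2 = EG/ACFH/- → run E
t=21: L0/L1/L2 = EG/ACFH/- → run E
t=22: L0/L1/L2 = G/ACFH/- → run G
t=23: L0/L1/L2 = G/ACFH/- → run G
t=24: L0/L1/L2 = G/ACFH/- → run G
t=25: L0/L1/L2 = G/ACFH/- → run G
t=26: L0/L1/L2 = -/ACFHG/- → run A
t=27: L0/L1/L2 = -/ACFHG/- → run A
t=28: L0/L1/L2 = -/ACFHG/- → run A
t=29: L0/L1/L2 = -/ACFHG/- → run A
t=30: L0/L1/L2 = -/CFHG/- → run C
t=31: L0/L1/L2 = -/FHG/- → run F
t=32: L0/L1/L2 = -/HG/- → run H
t=33: L0/L1/L2 = -/HG/- → run H
t=34: L0/L1/L2 = -/G/- → run G
t=35: L0/L1/L2 = -/G/- → run G
t=36: (idle)
t=37: (idle)
t=38: (idle)
t=39: (idle)
t=40: (idle)

context switches = 12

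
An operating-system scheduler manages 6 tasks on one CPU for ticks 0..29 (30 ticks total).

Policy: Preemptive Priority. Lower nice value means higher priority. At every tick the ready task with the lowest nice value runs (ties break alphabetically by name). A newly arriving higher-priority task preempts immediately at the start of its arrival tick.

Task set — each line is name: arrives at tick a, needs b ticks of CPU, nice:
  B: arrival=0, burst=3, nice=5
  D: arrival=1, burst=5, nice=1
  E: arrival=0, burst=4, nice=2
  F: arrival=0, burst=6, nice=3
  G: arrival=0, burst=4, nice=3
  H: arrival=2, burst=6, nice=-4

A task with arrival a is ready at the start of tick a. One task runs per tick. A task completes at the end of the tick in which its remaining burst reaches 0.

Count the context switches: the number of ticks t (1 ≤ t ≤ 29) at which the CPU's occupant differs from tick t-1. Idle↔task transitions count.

context switches = 8

t=0: ready={B,E,F,G} → run E
t=1: ready={B,D,E,F,G} → run D
t=2: ready={B,D,E,F,G,H} → run H
t=3: ready={B,D,E,F,G,H} → run H
t=4: ready={B,D,E,F,G,H} → run H
t=5: ready={B,D,E,F,G,H} → run H
t=6: ready={B,D,E,F,G,H} → run H
t=7: ready={B,D,E,F,G,H} → run H
t=8: ready={B,D,E,F,G} → run D
t=9: ready={B,D,E,F,G} → run D
t=10: ready={B,D,E,F,G} → run D
t=11: ready={B,D,E,F,G} → run D
t=12: ready={B,E,F,G} → run E
t=13: ready={B,E,F,G} → run E
t=14: ready={B,E,F,G} → run E
t=15: ready={B,F,G} → run F
t=16: ready={B,F,G} → run F
t=17: ready={B,F,G} → run F
t=18: ready={B,F,G} → run F
t=19: ready={B,F,G} → run F
t=20: ready={B,F,G} → run F
t=21: ready={B,G} → run G
t=22: ready={B,G} → run G
t=23: ready={B,G} → run G
t=24: ready={B,G} → run G
t=25: ready={B} → run B
t=26: ready={B} → run B
t=27: ready={B} → run B
t=28: (idle)
t=29: (idle)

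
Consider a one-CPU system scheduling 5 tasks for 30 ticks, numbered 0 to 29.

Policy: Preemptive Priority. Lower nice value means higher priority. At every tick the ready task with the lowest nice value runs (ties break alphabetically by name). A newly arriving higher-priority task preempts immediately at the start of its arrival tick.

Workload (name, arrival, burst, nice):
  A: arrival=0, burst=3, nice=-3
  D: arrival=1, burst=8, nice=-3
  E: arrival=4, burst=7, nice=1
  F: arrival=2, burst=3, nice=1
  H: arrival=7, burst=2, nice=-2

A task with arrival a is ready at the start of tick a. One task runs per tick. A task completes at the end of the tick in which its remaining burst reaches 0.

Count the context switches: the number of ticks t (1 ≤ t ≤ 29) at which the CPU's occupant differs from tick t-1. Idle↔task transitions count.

t=0: ready={A} → run A
t=1: ready={A,D} → run A
t=2: ready={A,D,F} → run A
t=3: ready={D,F} → run D
t=4: ready={D,E,F} → run D
t=5: ready={D,E,F} → run D
t=6: ready={D,E,F} → run D
t=7: ready={D,E,F,H} → run D
t=8: ready={D,E,F,H} → run D
t=9: ready={D,E,F,H} → run D
t=10: ready={D,E,F,H} → run D
t=11: ready={E,F,H} → run H
t=12: ready={E,F,H} → run H
t=13: ready={E,F} → run E
t=14: ready={E,F} → run E
t=15: ready={E,F} → run E
t=16: ready={E,F} → run E
t=17: ready={E,F} → run E
t=18: ready={E,F} → run E
t=19: ready={E,F} → run E
t=20: ready={F} → run F
t=21: ready={F} → run F
t=22: ready={F} → run F
t=23: (idle)
t=24: (idle)
t=25: (idle)
t=26: (idle)
t=27: (idle)
t=28: (idle)
t=29: (idle)

context switches = 5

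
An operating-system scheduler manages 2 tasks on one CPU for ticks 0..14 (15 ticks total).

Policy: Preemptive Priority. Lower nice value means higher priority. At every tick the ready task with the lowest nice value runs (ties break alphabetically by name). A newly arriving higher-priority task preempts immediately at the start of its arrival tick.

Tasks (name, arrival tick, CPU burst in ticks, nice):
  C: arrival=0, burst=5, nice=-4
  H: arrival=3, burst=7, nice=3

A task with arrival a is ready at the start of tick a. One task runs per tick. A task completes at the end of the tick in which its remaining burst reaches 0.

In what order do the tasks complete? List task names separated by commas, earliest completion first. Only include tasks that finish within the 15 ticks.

completion order = C, H

t=0: ready={C} → run C
t=1: ready={C} → run C
t=2: ready={C} → run C
t=3: ready={C,H} → run C
t=4: ready={C,H} → run C
t=5: ready={H} → run H
t=6: ready={H} → run H
t=7: ready={H} → run H
t=8: ready={H} → run H
t=9: ready={H} → run H
t=10: ready={H} → run H
t=11: ready={H} → run H
t=12: (idle)
t=13: (idle)
t=14: (idle)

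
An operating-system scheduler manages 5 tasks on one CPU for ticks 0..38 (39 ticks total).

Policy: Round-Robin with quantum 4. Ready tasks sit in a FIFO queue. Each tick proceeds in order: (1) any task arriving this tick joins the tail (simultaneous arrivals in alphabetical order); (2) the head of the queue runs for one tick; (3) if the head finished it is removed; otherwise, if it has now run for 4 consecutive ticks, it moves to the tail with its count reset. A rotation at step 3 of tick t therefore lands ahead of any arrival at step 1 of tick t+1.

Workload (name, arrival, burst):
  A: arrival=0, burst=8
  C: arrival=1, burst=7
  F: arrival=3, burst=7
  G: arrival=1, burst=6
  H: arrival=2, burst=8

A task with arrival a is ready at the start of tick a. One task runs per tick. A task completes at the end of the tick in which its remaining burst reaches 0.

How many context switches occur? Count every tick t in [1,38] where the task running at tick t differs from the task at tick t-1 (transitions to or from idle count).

t=0: queue=[A] q_used=0 → run A
t=1: queue=[A,C,G] q_used=1 → run A
t=2: queue=[A,C,G,H] q_used=2 → run A
t=3: queue=[A,C,G,H,F] q_used=3 → run A
t=4: queue=[C,G,H,F,A] q_used=0 → run C
t=5: queue=[C,G,H,F,A] q_used=1 → run C
t=6: queue=[C,G,H,F,A] q_used=2 → run C
t=7: queue=[C,G,H,F,A] q_used=3 → run C
t=8: queue=[G,H,F,A,C] q_used=0 → run G
t=9: queue=[G,H,F,A,C] q_used=1 → run G
t=10: queue=[G,H,F,A,C] q_used=2 → run G
t=11: queue=[G,H,F,A,C] q_used=3 → run G
t=12: queue=[H,F,A,C,G] q_used=0 → run H
t=13: queue=[H,F,A,C,G] q_used=1 → run H
t=14: queue=[H,F,A,C,G] q_used=2 → run H
t=15: queue=[H,F,A,C,G] q_used=3 → run H
t=16: queue=[F,A,C,G,H] q_used=0 → run F
t=17: queue=[F,A,C,G,H] q_used=1 → run F
t=18: queue=[F,A,C,G,H] q_used=2 → run F
t=19: queue=[F,A,C,G,H] q_used=3 → run F
t=20: queue=[A,C,G,H,F] q_used=0 → run A
t=21: queue=[A,C,G,H,F] q_used=1 → run A
t=22: queue=[A,C,G,H,F] q_used=2 → run A
t=23: queue=[A,C,G,H,F] q_used=3 → run A
t=24: queue=[C,G,H,F] q_used=0 → run C
t=25: queue=[C,G,H,F] q_used=1 → run C
t=26: queue=[C,G,H,F] q_used=2 → run C
t=27: queue=[G,H,F] q_used=0 → run G
t=28: queue=[G,H,F] q_used=1 → run G
t=29: queue=[H,F] q_used=0 → run H
t=30: queue=[H,F] q_used=1 → run H
t=31: queue=[H,F] q_used=2 → run H
t=32: queue=[H,F] q_used=3 → run H
t=33: queue=[F] q_used=0 → run F
t=34: queue=[F] q_used=1 → run F
t=35: queue=[F] q_used=2 → run F
t=36: (idle)
t=37: (idle)
t=38: (idle)

context switches = 10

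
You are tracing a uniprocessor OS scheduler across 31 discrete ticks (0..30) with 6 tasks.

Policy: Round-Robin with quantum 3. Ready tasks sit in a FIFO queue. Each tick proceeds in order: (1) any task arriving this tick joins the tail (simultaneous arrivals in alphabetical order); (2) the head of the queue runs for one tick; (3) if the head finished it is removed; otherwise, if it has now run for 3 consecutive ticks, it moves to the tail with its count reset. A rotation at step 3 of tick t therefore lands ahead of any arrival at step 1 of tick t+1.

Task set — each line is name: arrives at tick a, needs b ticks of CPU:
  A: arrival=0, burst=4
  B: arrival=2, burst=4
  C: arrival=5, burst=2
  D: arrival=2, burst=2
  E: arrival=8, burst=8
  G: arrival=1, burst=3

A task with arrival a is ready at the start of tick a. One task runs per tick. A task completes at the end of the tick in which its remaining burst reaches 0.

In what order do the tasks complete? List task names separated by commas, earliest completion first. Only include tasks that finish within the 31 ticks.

t=0: queue=[A] q_used=0 → run A
t=1: queue=[A,G] q_used=1 → run A
t=2: queue=[A,G,B,D] q_used=2 → run A
t=3: queue=[G,B,D,A] q_used=0 → run G
t=4: queue=[G,B,D,A] q_used=1 → run G
t=5: queue=[G,B,D,A,C] q_used=2 → run G
t=6: queue=[B,D,A,C] q_used=0 → run B
t=7: queue=[B,D,A,C] q_used=1 → run B
t=8: queue=[B,D,A,C,E] q_used=2 → run B
t=9: queue=[D,A,C,E,B] q_used=0 → run D
t=10: queue=[D,A,C,E,B] q_used=1 → run D
t=11: queue=[A,C,E,B] q_used=0 → run A
t=12: queue=[C,E,B] q_used=0 → run C
t=13: queue=[C,E,B] q_used=1 → run C
t=14: queue=[E,B] q_used=0 → run E
t=15: queue=[E,B] q_used=1 → run E
t=16: queue=[E,B] q_used=2 → run E
t=17: queue=[B,E] q_used=0 → run B
t=18: queue=[E] q_used=0 → run E
t=19: queue=[E] q_used=1 → run E
t=20: queue=[E] q_used=2 → run E
t=21: queue=[E] q_used=0 → run E
t=22: queue=[E] q_used=1 → run E
t=23: (idle)
t=24: (idle)
t=25: (idle)
t=26: (idle)
t=27: (idle)
t=28: (idle)
t=29: (idle)
t=30: (idle)

completion order = G, D, A, C, B, E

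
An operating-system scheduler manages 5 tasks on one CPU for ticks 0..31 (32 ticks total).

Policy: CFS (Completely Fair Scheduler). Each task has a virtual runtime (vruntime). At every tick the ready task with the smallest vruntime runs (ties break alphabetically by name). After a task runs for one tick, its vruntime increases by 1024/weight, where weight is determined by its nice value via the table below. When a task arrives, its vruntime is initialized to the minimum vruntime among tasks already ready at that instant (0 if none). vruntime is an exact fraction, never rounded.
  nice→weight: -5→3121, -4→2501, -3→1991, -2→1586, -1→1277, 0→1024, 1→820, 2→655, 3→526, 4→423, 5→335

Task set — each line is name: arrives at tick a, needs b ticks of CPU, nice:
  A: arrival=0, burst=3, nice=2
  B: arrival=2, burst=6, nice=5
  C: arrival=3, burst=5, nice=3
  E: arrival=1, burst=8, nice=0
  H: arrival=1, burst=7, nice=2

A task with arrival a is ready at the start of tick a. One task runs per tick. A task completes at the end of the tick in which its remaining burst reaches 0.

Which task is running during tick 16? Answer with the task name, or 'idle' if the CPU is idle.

running at tick 16 = H

t=0: vr[A=0] → run A
t=1: vr[A=1024/655 E=1024/655 H=1024/655] → run A
t=2: vr[A=2048/655 B=1024/655 E=1024/655 H=1024/655] → run B
t=3: vr[A=2048/655 B=202752/43885 C=1024/655 E=1024/655 H=1024/655] → run C
t=4: vr[A=2048/655 B=202752/43885 C=604672/172265 E=1024/655 H=1024/655] → run E
t=5: vr[A=2048/655 B=202752/43885 C=604672/172265 E=1679/655 H=1024/655] → run H
t=6: vr[A=2048/655 B=202752/43885 C=604672/172265 E=1679/655 H=2048/655] → run E
t=7: vr[A=2048/655 B=202752/43885 C=604672/172265 E=2334/655 H=2048/655] → run A
t=8: vr[B=202752/43885 C=604672/172265 E=2334/655 H=2048/655] → run H
t=9: vr[B=202752/43885 C=604672/172265 E=2334/655 H=3072/655] → run C
t=10: vr[B=202752/43885 C=940032/172265 E=2334/655 H=3072/655] → run E
t=11: vr[B=202752/43885 C=940032/172265 E=2989/655 H=3072/655] → run E
t=12: vr[B=202752/43885 C=940032/172265 E=3644/655 H=3072/655] → run B
t=13: vr[B=336896/43885 C=940032/172265 E=3644/655 H=3072/655] → run H
t=14: vr[B=336896/43885 C=940032/172265 E=3644/655 H=4096/655] → run C
t=15: vr[B=336896/43885 C=1275392/172265 E=3644/655 H=4096/655] → run E
t=16: vr[B=336896/43885 C=1275392/172265 E=4299/655 H=4096/655] → run H
t=17: vr[B=336896/43885 C=1275392/172265 E=4299/655 H=1024/131] → run E
t=18: vr[B=336896/43885 C=1275392/172265 E=4954/655 H=1024/131] → run C
t=19: vr[B=336896/43885 C=1610752/172265 E=4954/655 H=1024/131] → run E
t=20: vr[B=336896/43885 C=1610752/172265 E=5609/655 H=1024/131] → run B
t=21: vr[B=94208/8777 C=1610752/172265 E=5609/655 H=1024/131] → run H
t=22: vr[B=94208/8777 C=1610752/172265 E=5609/655 H=6144/655] → run E
t=23: vr[B=94208/8777 C=1610752/172265 H=6144/655] → run C
t=24: vr[B=94208/8777 H=6144/655] → run H
t=25: vr[B=94208/8777 H=7168/655] → run B
t=26: vr[B=605184/43885 H=7168/655] → run H
t=27: vr[B=605184/43885] → run B
t=28: vr[B=739328/43885] → run B
t=29: (idle)
t=30: (idle)
t=31: (idle)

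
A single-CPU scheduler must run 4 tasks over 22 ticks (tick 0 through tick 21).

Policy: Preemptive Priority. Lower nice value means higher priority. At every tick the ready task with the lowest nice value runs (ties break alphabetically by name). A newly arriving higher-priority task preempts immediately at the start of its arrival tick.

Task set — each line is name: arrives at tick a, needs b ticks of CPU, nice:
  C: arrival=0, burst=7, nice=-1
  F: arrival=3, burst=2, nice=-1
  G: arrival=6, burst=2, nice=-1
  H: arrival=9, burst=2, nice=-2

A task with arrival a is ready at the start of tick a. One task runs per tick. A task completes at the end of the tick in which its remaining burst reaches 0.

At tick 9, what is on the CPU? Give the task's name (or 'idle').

running at tick 9 = H

t=0: ready={C} → run C
t=1: ready={C} → run C
t=2: ready={C} → run C
t=3: ready={C,F} → run C
t=4: ready={C,F} → run C
t=5: ready={C,F} → run C
t=6: ready={C,F,G} → run C
t=7: ready={F,G} → run F
t=8: ready={F,G} → run F
t=9: ready={G,H} → run H
t=10: ready={G,H} → run H
t=11: ready={G} → run G
t=12: ready={G} → run G
t=13: (idle)
t=14: (idle)
t=15: (idle)
t=16: (idle)
t=17: (idle)
t=18: (idle)
t=19: (idle)
t=20: (idle)
t=21: (idle)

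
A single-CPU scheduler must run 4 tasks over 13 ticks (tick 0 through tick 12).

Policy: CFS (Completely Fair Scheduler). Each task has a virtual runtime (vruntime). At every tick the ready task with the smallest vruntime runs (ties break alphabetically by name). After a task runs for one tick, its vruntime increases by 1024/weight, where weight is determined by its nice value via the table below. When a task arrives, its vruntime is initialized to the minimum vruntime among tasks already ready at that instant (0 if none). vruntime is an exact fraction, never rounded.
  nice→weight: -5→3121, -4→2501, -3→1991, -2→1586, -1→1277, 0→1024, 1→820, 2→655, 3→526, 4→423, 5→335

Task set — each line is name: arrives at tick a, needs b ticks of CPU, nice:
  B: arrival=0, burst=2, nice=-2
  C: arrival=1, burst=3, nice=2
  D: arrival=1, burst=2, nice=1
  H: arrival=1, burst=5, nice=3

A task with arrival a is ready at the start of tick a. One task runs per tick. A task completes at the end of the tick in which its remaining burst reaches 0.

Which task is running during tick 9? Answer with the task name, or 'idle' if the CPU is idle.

t=0: vr[B=0] → run B
t=1: vr[B=512/793 C=512/793 D=512/793 H=512/793] → run B
t=2: vr[C=512/793 D=512/793 H=512/793] → run C
t=3: vr[C=1147392/519415 D=512/793 H=512/793] → run D
t=4: vr[C=1147392/519415 D=307968/162565 H=512/793] → run H
t=5: vr[C=1147392/519415 D=307968/162565 H=540672/208559] → run D
t=6: vr[C=1147392/519415 H=540672/208559] → run C
t=7: vr[C=1959424/519415 H=540672/208559] → run H
t=8: vr[C=1959424/519415 H=946688/208559] → run C
t=9: vr[H=946688/208559] → run H
t=10: vr[H=1352704/208559] → run H
t=11: vr[H=1758720/208559] → run H
t=12: (idle)

running at tick 9 = H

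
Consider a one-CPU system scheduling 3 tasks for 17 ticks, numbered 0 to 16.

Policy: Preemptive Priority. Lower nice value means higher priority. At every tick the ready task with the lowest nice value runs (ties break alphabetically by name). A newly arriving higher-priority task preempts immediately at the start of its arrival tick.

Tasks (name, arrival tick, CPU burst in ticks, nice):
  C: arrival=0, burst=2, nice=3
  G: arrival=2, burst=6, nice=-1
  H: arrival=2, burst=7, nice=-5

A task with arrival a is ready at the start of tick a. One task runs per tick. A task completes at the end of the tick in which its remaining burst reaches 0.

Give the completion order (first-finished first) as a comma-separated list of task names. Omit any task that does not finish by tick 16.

t=0: ready={C} → run C
t=1: ready={C} → run C
t=2: ready={G,H} → run H
t=3: ready={G,H} → run H
t=4: ready={G,H} → run H
t=5: ready={G,H} → run H
t=6: ready={G,H} → run H
t=7: ready={G,H} → run H
t=8: ready={G,H} → run H
t=9: ready={G} → run G
t=10: ready={G} → run G
t=11: ready={G} → run G
t=12: ready={G} → run G
t=13: ready={G} → run G
t=14: ready={G} → run G
t=15: (idle)
t=16: (idle)

completion order = C, H, G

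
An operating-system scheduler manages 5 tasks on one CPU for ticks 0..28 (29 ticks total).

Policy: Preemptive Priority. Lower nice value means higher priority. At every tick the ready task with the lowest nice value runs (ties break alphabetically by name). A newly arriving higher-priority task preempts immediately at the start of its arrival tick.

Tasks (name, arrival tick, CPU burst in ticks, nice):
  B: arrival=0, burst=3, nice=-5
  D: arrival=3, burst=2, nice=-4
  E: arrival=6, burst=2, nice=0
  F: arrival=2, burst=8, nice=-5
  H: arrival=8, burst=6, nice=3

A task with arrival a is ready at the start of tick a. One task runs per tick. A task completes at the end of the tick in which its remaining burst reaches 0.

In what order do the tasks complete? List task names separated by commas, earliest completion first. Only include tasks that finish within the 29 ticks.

t=0: ready={B} → run B
t=1: ready={B} → run B
t=2: ready={B,F} → run B
t=3: ready={D,F} → run F
t=4: ready={D,F} → run F
t=5: ready={D,F} → run F
t=6: ready={D,E,F} → run F
t=7: ready={D,E,F} → run F
t=8: ready={D,E,F,H} → run F
t=9: ready={D,E,F,H} → run F
t=10: ready={D,E,F,H} → run F
t=11: ready={D,E,H} → run D
t=12: ready={D,E,H} → run D
t=13: ready={E,H} → run E
t=14: ready={E,H} → run E
t=15: ready={H} → run H
t=16: ready={H} → run H
t=17: ready={H} → run H
t=18: ready={H} → run H
t=19: ready={H} → run H
t=20: ready={H} → run H
t=21: (idle)
t=22: (idle)
t=23: (idle)
t=24: (idle)
t=25: (idle)
t=26: (idle)
t=27: (idle)
t=28: (idle)

completion order = B, F, D, E, H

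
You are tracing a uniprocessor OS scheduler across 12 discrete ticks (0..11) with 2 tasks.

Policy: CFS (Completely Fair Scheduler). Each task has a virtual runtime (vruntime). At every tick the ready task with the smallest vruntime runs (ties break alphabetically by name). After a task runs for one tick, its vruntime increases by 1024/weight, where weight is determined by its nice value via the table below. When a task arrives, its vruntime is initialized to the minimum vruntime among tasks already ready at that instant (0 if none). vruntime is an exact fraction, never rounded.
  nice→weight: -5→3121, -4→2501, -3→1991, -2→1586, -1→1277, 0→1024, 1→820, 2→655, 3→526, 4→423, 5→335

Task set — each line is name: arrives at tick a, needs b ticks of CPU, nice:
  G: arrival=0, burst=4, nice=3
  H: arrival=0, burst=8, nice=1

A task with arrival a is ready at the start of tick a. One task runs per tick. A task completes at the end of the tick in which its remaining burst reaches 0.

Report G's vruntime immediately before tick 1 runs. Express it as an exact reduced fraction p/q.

vruntime(G, start of tick 1) = 512/263

t=0: vr[G=0 H=0] → run G
t=1: vr[G=512/263 H=0] → run H
t=2: vr[G=512/263 H=256/205] → run H
t=3: vr[G=512/263 H=512/205] → run G
t=4: vr[G=1024/263 H=512/205] → run H
t=5: vr[G=1024/263 H=768/205] → run H
t=6: vr[G=1024/263 H=1024/205] → run G
t=7: vr[G=1536/263 H=1024/205] → run H
t=8: vr[G=1536/263 H=256/41] → run G
t=9: vr[H=256/41] → run H
t=10: vr[H=1536/205] → run H
t=11: vr[H=1792/205] → run H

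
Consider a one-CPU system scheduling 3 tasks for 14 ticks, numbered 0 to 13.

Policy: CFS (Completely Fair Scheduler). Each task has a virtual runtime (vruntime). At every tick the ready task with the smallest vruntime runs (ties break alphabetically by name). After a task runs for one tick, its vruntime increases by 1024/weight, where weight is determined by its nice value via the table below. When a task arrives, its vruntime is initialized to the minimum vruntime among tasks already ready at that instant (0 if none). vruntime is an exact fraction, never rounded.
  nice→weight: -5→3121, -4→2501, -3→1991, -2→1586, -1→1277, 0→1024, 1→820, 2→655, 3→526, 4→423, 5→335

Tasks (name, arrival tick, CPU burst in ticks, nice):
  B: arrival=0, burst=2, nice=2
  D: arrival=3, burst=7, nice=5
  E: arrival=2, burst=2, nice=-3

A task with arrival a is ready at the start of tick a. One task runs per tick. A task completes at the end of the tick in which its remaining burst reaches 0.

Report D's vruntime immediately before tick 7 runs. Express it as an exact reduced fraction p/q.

t=0: vr[B=0] → run B
t=1: vr[B=1024/655] → run B
t=2: vr[E=0] → run E
t=3: vr[D=1024/1991 E=1024/1991] → run D
t=4: vr[D=2381824/666985 E=1024/1991] → run E
t=5: vr[D=2381824/666985] → run D
t=6: vr[D=4420608/666985] → run D
t=7: vr[D=6459392/666985] → run D
t=8: vr[D=8498176/666985] → run D
t=9: vr[D=2107392/133397] → run D
t=10: vr[D=12575744/666985] → run D
t=11: (idle)
t=12: (idle)
t=13: (idle)

vruntime(D, start of tick 7) = 6459392/666985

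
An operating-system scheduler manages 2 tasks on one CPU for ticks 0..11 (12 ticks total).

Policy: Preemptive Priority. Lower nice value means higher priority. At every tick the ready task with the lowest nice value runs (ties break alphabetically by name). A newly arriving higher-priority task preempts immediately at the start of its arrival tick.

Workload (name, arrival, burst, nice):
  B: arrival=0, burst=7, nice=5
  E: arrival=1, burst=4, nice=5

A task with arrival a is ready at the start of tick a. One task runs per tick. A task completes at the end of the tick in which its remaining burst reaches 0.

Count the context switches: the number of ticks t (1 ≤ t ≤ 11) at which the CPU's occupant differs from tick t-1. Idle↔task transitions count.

context switches = 2

t=0: ready={B} → run B
t=1: ready={B,E} → run B
t=2: ready={B,E} → run B
t=3: ready={B,E} → run B
t=4: ready={B,E} → run B
t=5: ready={B,E} → run B
t=6: ready={B,E} → run B
t=7: ready={E} → run E
t=8: ready={E} → run E
t=9: ready={E} → run E
t=10: ready={E} → run E
t=11: (idle)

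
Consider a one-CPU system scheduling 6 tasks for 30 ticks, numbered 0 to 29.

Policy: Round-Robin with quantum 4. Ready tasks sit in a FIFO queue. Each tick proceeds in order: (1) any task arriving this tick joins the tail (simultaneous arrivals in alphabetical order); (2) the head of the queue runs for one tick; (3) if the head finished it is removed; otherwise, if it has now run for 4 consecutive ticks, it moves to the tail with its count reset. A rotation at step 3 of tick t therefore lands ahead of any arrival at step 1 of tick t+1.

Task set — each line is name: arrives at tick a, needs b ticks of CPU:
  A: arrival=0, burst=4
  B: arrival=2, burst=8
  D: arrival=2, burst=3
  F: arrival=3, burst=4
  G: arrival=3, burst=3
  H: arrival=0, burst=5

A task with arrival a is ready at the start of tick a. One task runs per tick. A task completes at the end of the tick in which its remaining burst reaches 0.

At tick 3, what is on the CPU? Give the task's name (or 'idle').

running at tick 3 = A

t=0: queue=[A,H] q_used=0 → run A
t=1: queue=[A,H] q_used=1 → run A
t=2: queue=[A,H,B,D] q_used=2 → run A
t=3: queue=[A,H,B,D,F,G] q_used=3 → run A
t=4: queue=[H,B,D,F,G] q_used=0 → run H
t=5: queue=[H,B,D,F,G] q_used=1 → run H
t=6: queue=[H,B,D,F,G] q_used=2 → run H
t=7: queue=[H,B,D,F,G] q_used=3 → run H
t=8: queue=[B,D,F,G,H] q_used=0 → run B
t=9: queue=[B,D,F,G,H] q_used=1 → run B
t=10: queue=[B,D,F,G,H] q_used=2 → run B
t=11: queue=[B,D,F,G,H] q_used=3 → run B
t=12: queue=[D,F,G,H,B] q_used=0 → run D
t=13: queue=[D,F,G,H,B] q_used=1 → run D
t=14: queue=[D,F,G,H,B] q_used=2 → run D
t=15: queue=[F,G,H,B] q_used=0 → run F
t=16: queue=[F,G,H,B] q_used=1 → run F
t=17: queue=[F,G,H,B] q_used=2 → run F
t=18: queue=[F,G,H,B] q_used=3 → run F
t=19: queue=[G,H,B] q_used=0 → run G
t=20: queue=[G,H,B] q_used=1 → run G
t=21: queue=[G,H,B] q_used=2 → run G
t=22: queue=[H,B] q_used=0 → run H
t=23: queue=[B] q_used=0 → run B
t=24: queue=[B] q_used=1 → run B
t=25: queue=[B] q_used=2 → run B
t=26: queue=[B] q_used=3 → run B
t=27: (idle)
t=28: (idle)
t=29: (idle)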